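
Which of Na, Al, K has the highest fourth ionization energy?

Al

IE_4 is the cost of taking one more electron from the +3 cation: Na³⁺ is already 2 electrons into the core; Al³⁺ is the bare [Ne] core; K³⁺ is already 2 electrons into the core.
All of these are removing an electron from a noble-gas core or deeper; the smaller core (lower principal quantum number) is held far more tightly, and within a period the higher nuclear charge binds the same core more tightly.
Tabulated IE_4 (kJ/mol): Na 9543, Al 11577, K 5877.
Hence IE_4: K < Na < Al.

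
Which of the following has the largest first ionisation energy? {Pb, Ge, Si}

Si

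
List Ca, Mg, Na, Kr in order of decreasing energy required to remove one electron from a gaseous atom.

Na is in period 3, group 1; Mg is in period 3, group 2; Ca is in period 4, group 2; Kr is in period 4, group 18.
First ionization energy rises across a period (greater Z_eff holds electrons more tightly) and falls down a group (valence electrons are farther from the nucleus).
These span different periods and groups, so the two trends combine.
Ca > Na: period and group pull opposite ways; the across-period shift dominates (590 vs 496 kJ/mol).
Mg > Ca: they share group 2; the group trend gives Mg the larger value.
Kr > Mg: period and group pull opposite ways; the across-period shift dominates (1351 vs 738 kJ/mol).
Approximate values (kJ/mol): Na 496, Mg 738, Ca 590, Kr 1351.
So from highest to lowest: Kr > Mg > Ca > Na.

Kr, Mg, Ca, Na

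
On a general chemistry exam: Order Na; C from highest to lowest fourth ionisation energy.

Na > C

IE_4 is the cost of taking one more electron from the +3 cation: Na³⁺ is already 2 electrons into the core; C³⁺ still has 1 valence electron.
Pulling an electron out of a noble-gas core costs far more than removing a remaining valence electron, so Na sits at the high end of IE_4.
Approximate IE_4 values (kJ/mol): Na 9543, C 6223.
So the fourth ionization energies run C < Na.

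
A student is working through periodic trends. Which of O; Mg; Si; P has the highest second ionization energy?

IE_2 is the cost of taking one more electron from the +1 cation: O⁺ still has 5 valence electrons; Mg⁺ still has 1 valence electron; Si⁺ still has 3 valence electrons; P⁺ still has 4 valence electrons.
All are still removing valence electrons, so compare the +1 ions as you would atoms: IE_2 generally rises across a period (higher Z_eff) and falls down a group (larger shell), subject to the usual subshell exceptions.
Valence configurations: O⁺ [He]2s²2p³, Mg⁺ [Ne]3s¹, Si⁺ [Ne]3s²3p¹, P⁺ [Ne]3s²3p².
Approximate IE_2 values (kJ/mol): O 3388, Mg 1451, Si 1577, P 1907.
So the second ionization energies run Mg < Si < P < O.

O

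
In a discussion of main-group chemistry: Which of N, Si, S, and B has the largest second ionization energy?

N

After 1 electron has been removed, what remains? N⁺ still has 4 valence electrons; Si⁺ still has 3 valence electrons; S⁺ still has 5 valence electrons; B⁺ still has 2 valence electrons.
All are still removing valence electrons, so compare the +1 ions as you would atoms: IE_2 generally rises across a period (higher Z_eff) and falls down a group (larger shell), subject to the usual subshell exceptions.
Valence configurations: N⁺ [He]2s²2p², Si⁺ [Ne]3s²3p¹, S⁺ [Ne]3s²3p³, B⁺ [He]2s².
Approximate IE_2 values (kJ/mol): N 2856, Si 1577, S 2252, B 2427.
Hence IE_2: Si < S < B < N.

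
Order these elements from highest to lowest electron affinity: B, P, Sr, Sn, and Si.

Adding an electron releases more energy for atoms nearer the top right (short of the noble gases).
Neither a single period nor a single group — weigh both effects.
B > Sr: relative to Sr, both the across-period and down-group shifts push B's electron affinity up.
P > B: the two effects oppose for this pair; the across-period effect wins (72 vs 27 kJ/mol).
Sn > P: this pair runs against the simple trend — see the exception note.
Si > Sn: Si sits above Sn in group 14, so the down-group effect alone puts Si higher.
Note the exception: Sn has a higher electron affinity than P, contrary to the simple trend — adding an electron to P's half-filled np³ subshell costs electron-pairing energy.
Note the exception: Si has a higher electron affinity than P, contrary to the simple trend — adding an electron to P's half-filled 3p³ is unfavourable, so Si (3p²) has the more exothermic EA.
For reference (kJ/mol): B 27, Si 134, P 72, Sr 5, Sn 107.
So from highest to lowest: Si > Sn > P > B > Sr.

Si > Sn > P > B > Sr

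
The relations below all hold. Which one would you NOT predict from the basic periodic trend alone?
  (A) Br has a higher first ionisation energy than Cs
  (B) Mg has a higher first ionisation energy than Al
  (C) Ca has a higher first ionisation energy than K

The general trend: first ionisation energy increases across a period and decreases down a group.
(A) Br (period 4, group 17) vs Cs (period 6, group 1): the stated order agrees with the simple trend.
(B) Mg (period 3, group 2) vs Al (period 3, group 13): the stated order contradicts the simple trend.
(C) Ca (period 4, group 2) vs K (period 4, group 1): the stated order agrees with the simple trend.
The exception is (B): Al's single 3p electron is easier to remove than one from Mg's filled 3s².

(B)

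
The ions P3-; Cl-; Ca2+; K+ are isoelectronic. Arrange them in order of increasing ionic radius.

Ca2+ < K+ < Cl- < P3-

All of these have 18 electrons, so size is governed by nuclear charge alone: the more protons, the stronger the pull on the same electron cloud, and the smaller the ion.
Nuclear charges: Ca2+ (Z=20), K+ (Z=19), Cl- (Z=17), P3- (Z=15).
Smallest to largest: Ca2+ < K+ < Cl- < P3-.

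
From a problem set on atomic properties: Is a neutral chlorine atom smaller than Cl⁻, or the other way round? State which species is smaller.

Cl

Forming Cl⁻ adds 1 electron to Cl. More electron–electron repulsion in the same shell, with unchanged nuclear charge, lets the cloud expand.
An anion is larger than its parent atom: Cl⁻ > Cl.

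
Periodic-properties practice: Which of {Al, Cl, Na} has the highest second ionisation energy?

The second ionization energy removes an electron from the +1 ion. For each element: Al⁺ still has 2 valence electrons; Cl⁺ still has 6 valence electrons; Na⁺ is the bare [Ne] core.
Core electrons are held far more tightly than valence electrons, so Na tops the IE_2 order.
Valence configurations: Al⁺ [Ne]3s², Cl⁺ [Ne]3s²3p⁴.
Approximate IE_2 values (kJ/mol): Al 1817, Cl 2298, Na 4562.
So the second ionization energies run Al < Cl < Na.

Na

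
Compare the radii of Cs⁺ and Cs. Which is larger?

Forming Cs⁺ removes 1 electron from Cs. Fewer electrons for the same nuclear charge means less shielding and a higher Z_eff on the remaining electrons, and for main-group metals the entire outer shell is lost.
A cation is smaller than its parent atom: Cs⁺ < Cs.

Cs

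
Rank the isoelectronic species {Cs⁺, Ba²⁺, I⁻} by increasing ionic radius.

All of these have 54 electrons, so size is governed by nuclear charge alone: the more protons, the stronger the pull on the same electron cloud, and the smaller the ion.
Nuclear charges: Ba²⁺ (Z=56), Cs⁺ (Z=55), I⁻ (Z=53).
Smallest to largest: Ba²⁺ < Cs⁺ < I⁻.

Ba²⁺ < Cs⁺ < I⁻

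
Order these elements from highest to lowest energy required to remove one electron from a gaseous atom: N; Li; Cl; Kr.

N, Kr, Cl, Li

Li is in period 2, group 1; N is in period 2, group 15; Cl is in period 3, group 17; Kr is in period 4, group 18.
First ionization energy rises across a period (greater Z_eff holds electrons more tightly) and falls down a group (valence electrons are farther from the nucleus).
Here both period and group differ, so the two effects have to be weighed against each other.
Cl > Li: the two effects oppose for this pair; the across-period effect wins (1251 vs 520 kJ/mol).
Kr > Cl: the two effects oppose for this pair; the across-period effect wins (1351 vs 1251 kJ/mol).
N > Kr: the two effects oppose for this pair; the down-group effect wins (1402 vs 1351 kJ/mol).
Approximate values (kJ/mol): Li 520, N 1402, Cl 1251, Kr 1351.
So from highest to lowest: N > Kr > Cl > Li.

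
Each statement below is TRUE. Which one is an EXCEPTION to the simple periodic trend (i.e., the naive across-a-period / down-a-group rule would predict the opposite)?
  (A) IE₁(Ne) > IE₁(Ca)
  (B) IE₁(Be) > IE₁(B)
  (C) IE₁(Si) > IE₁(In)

The general trend: first ionisation energy increases across a period and decreases down a group.
(A) Ne (period 2, group 18) vs Ca (period 4, group 2): the stated order agrees with the simple trend.
(B) Be (period 2, group 2) vs B (period 2, group 13): the stated order contradicts the simple trend.
(C) Si (period 3, group 14) vs In (period 5, group 13): the stated order agrees with the simple trend.
The exception is (B): removing B's lone 2p electron is easier than breaking Be's filled 2s².

(B)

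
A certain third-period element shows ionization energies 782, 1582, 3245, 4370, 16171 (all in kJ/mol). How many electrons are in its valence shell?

4

Look for the largest jump between consecutive ionization energies: IE5/IE4 ≈ 3.7, far larger than any earlier ratio.
That jump marks the point where a core electron is being removed. So the atom has 4 valence electrons.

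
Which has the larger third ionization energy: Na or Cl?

IE_3 is the cost of taking one more electron from the +2 cation: Na²⁺ is already 1 electron into the core; Cl²⁺ still has 5 valence electrons.
Breaking into a closed-shell core is much more expensive than removing a leftover valence electron — Na has the largest IE_3 here.
Tabulated IE_3 (kJ/mol): Na 6910, Cl 3822.
Putting it together, IE_3: Cl < Na.

Na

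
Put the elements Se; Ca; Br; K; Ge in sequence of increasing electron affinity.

Ca < K < Ge < Se < Br

K is in period 4, group 1; Ca is in period 4, group 2; Ge is in period 4, group 14; Se is in period 4, group 16; Br is in period 4, group 17.
Adding an electron releases more energy for atoms nearer the top right (short of the noble gases).
All lie in period 4; the across-period trend (electron affinity increases left to right) applies, with the exception below.
Note the exception: K has a higher electron affinity than Ca, contrary to the simple trend — adding an electron to Ca (ns²) has to open a new, higher-energy np subshell, which is unfavourable.
Tabulated electron affinity (kJ/mol): K 48, Ca 2, Ge 119, Se 195, Br 325.
So from lowest to highest: Ca < K < Ge < Se < Br.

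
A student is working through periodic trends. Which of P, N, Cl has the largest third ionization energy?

N

After 2 electrons have been removed, what remains? P²⁺ still has 3 valence electrons; N²⁺ still has 3 valence electrons; Cl²⁺ still has 5 valence electrons.
All are still removing valence electrons, so compare the +2 ions as you would atoms: IE_3 generally rises across a period (higher Z_eff) and falls down a group (larger shell), subject to the usual subshell exceptions.
Valence configurations: P²⁺ [Ne]3s²3p¹, N²⁺ [He]2s²2p¹, Cl²⁺ [Ne]3s²3p³.
Tabulated IE_3 (kJ/mol): P 2914, N 4578, Cl 3822.
Overall IE_3 order: P < Cl < N.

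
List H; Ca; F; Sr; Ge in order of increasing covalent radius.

H < F < Ge < Ca < Sr

H is in period 1, group 1; F is in period 2, group 17; Ca is in period 4, group 2; Ge is in period 4, group 14; Sr is in period 5, group 2.
Across a period the added protons contract the valence shell; down a group each new principal shell makes the atom larger.
These span different periods and groups, so the two trends combine.
F > H: period and group pull opposite ways; the down-group shift dominates (64 vs 32 pm).
Ge > F: relative to F, both the across-period and down-group shifts push Ge's atomic radius up.
Ca > Ge: both are in period 4; the period trend gives Ca the larger value.
Sr > Ca: Sr sits below Ca in group 2, so the down-group effect alone puts Sr larger.
For reference (pm): H 32, F 64, Ca 171, Ge 121, Sr 185.
So from smallest to largest: H < F < Ge < Ca < Sr.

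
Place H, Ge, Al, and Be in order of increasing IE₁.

Al < Ge < Be < H

H is in period 1, group 1; Be is in period 2, group 2; Al is in period 3, group 13; Ge is in period 4, group 14.
Across a period the outer electron is held more tightly (higher IE₁); down a group it sits in a higher shell, more shielded, and comes off more easily.
These sit on a diagonal, where the across-period and down-group effects partly cancel.
Ge > Al: the two effects oppose for this pair; the across-period effect wins (762 vs 578 kJ/mol).
Be > Ge: period and group pull opposite ways; the down-group shift dominates (900 vs 762 kJ/mol).
H > Be: period and group pull opposite ways; the down-group shift dominates (1312 vs 900 kJ/mol).
Approximate values (kJ/mol): H 1312, Be 900, Al 578, Ge 762.
So from lowest to highest: Al < Ge < Be < H.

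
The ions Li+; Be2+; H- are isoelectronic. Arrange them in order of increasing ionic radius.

Be2+ < Li+ < H-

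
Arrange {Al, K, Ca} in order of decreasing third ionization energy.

Ca > K > Al

IE_3 is the cost of taking one more electron from the +2 cation: Al²⁺ still has 1 valence electron; K²⁺ is already 1 electron into the core; Ca²⁺ is the bare [Ar] core.
Core electrons are held far more tightly than valence electrons, so K and Ca top the IE_3 order.
The numbers (kJ/mol): Al 2745, K 4420, Ca 4912.
Overall IE_3 order: Al < K < Ca.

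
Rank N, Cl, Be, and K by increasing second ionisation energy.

IE_2 is the cost of taking one more electron from the +1 cation: N⁺ still has 4 valence electrons; Cl⁺ still has 6 valence electrons; Be⁺ still has 1 valence electron; K⁺ is the bare [Ar] core.
Core electrons are held far more tightly than valence electrons, so K tops the IE_2 order.
Valence configurations: N⁺ [He]2s²2p², Cl⁺ [Ne]3s²3p⁴, Be⁺ [He]2s¹.
Approximate IE_2 values (kJ/mol): N 2856, Cl 2298, Be 1757, K 3052.
So the second ionization energies run Be < Cl < N < K.

Be, Cl, N, K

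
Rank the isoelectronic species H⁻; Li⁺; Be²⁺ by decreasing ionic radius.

All of these have 2 electrons, so size is governed by nuclear charge alone: the more protons, the stronger the pull on the same electron cloud, and the smaller the ion.
Nuclear charges: Be²⁺ (Z=4), Li⁺ (Z=3), H⁻ (Z=1).
Largest to smallest: H⁻ > Li⁺ > Be²⁺.

H⁻ > Li⁺ > Be²⁺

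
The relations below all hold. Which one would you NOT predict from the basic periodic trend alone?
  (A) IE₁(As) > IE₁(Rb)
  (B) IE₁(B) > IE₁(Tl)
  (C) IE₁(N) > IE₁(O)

The general trend: first ionization energy increases across a period and decreases down a group.
(A) As (period 4, group 15) vs Rb (period 5, group 1): the stated order agrees with the simple trend.
(B) B (period 2, group 13) vs Tl (period 6, group 13): the stated order agrees with the simple trend.
(C) N (period 2, group 15) vs O (period 2, group 16): the stated order contradicts the simple trend.
The exception is (C): pairing an electron in O's 2p⁴ costs repulsion energy, so O ionizes more easily than half-filled N (2p³).

(C)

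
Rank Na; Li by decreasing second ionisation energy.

Li > Na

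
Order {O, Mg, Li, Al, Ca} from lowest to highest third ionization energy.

After 2 electrons have been removed, what remains? O²⁺ still has 4 valence electrons; Mg²⁺ is the bare [Ne] core; Li²⁺ is already 1 electron into the core; Al²⁺ still has 1 valence electron; Ca²⁺ is the bare [Ar] core.
Usually core removal costs more than valence removal, but here the competition is close: a tightly held n=2 valence electron can cost more to remove than an n=3 core electron, so the actual values have to decide it.
Valence configurations: O²⁺ [He]2s²2p², Al²⁺ [Ne]3s¹.
Approximate IE_3 values (kJ/mol): O 5300, Mg 7733, Li 11815, Al 2745, Ca 4912.
So the third ionization energies run Al < Ca < O < Mg < Li.

Al < Ca < O < Mg < Li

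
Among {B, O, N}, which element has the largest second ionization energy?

O

After 1 electron has been removed, what remains? B⁺ still has 2 valence electrons; O⁺ still has 5 valence electrons; N⁺ still has 4 valence electrons.
All are still removing valence electrons, so compare the +1 ions as you would atoms: IE_2 generally rises across a period (higher Z_eff) and falls down a group (larger shell), subject to the usual subshell exceptions.
Valence configurations: B⁺ [He]2s², O⁺ [He]2s²2p³, N⁺ [He]2s²2p².
Approximate IE_2 values (kJ/mol): B 2427, O 3388, N 2856.
So the second ionization energies run B < N < O.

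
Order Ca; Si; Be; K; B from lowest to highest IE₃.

After 2 electrons have been removed, what remains? Ca²⁺ is the bare [Ar] core; Si²⁺ still has 2 valence electrons; Be²⁺ is the bare [He] core; K²⁺ is already 1 electron into the core; B²⁺ still has 1 valence electron.
Breaking into a closed-shell core is much more expensive than removing a leftover valence electron — K, Ca and Be have the largest IE_3 here.
Valence configurations: Si²⁺ [Ne]3s², B²⁺ [He]2s¹.
The numbers (kJ/mol): Ca 4912, Si 3232, Be 14849, K 4420, B 3660.
Overall IE_3 order: Si < B < K < Ca < Be.

Si, B, K, Ca, Be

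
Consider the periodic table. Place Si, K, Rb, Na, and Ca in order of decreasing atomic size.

Na is in period 3, group 1; Si is in period 3, group 14; K is in period 4, group 1; Ca is in period 4, group 2; Rb is in period 5, group 1.
Atomic radius shrinks across a period as nuclear charge pulls the same shell inward, and grows down a group as new shells are added.
Here both period and group differ, so the two effects have to be weighed against each other.
Na > Si: Na lies to the left of Si in period 3, so the across-period effect alone puts Na larger.
Ca > Na: period and group pull opposite ways; the down-group shift dominates (171 vs 155 pm).
K > Ca: K lies to the left of Ca in period 4, so the across-period effect alone puts K larger.
Rb > K: they share group 1; the group trend gives Rb the larger value.
Approximate values (pm): Na 155, Si 116, K 196, Ca 171, Rb 210.
So from largest to smallest: Rb > K > Ca > Na > Si.

Rb > K > Ca > Na > Si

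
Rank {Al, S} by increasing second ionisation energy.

Al < S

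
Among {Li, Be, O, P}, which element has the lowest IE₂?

After 1 electron has been removed, what remains? Li⁺ is the bare [He] core; Be⁺ still has 1 valence electron; O⁺ still has 5 valence electrons; P⁺ still has 4 valence electrons.
Core electrons are held far more tightly than valence electrons, so Li tops the IE_2 order.
Valence configurations: Be⁺ [He]2s¹, O⁺ [He]2s²2p³, P⁺ [Ne]3s²3p².
Approximate IE_2 values (kJ/mol): Li 7298, Be 1757, O 3388, P 1907.
Hence IE_2: Be < P < O < Li.

Be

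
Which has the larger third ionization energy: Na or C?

Consider each +2 ion: Na²⁺ is already 1 electron into the core; C²⁺ still has 2 valence electrons.
Pulling an electron out of a noble-gas core costs far more than removing a remaining valence electron, so Na sits at the high end of IE_3.
Tabulated IE_3 (kJ/mol): Na 6910, C 4620.
Overall IE_3 order: C < Na.

Na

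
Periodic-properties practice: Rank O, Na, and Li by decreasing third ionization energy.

Li > Na > O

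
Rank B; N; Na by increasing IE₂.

IE_2 is the cost of taking one more electron from the +1 cation: B⁺ still has 2 valence electrons; N⁺ still has 4 valence electrons; Na⁺ is the bare [Ne] core.
Breaking into a closed-shell core is much more expensive than removing a leftover valence electron — Na has the largest IE_2 here.
Valence configurations: B⁺ [He]2s², N⁺ [He]2s²2p².
Approximate IE_2 values (kJ/mol): B 2427, N 2856, Na 4562.
Overall IE_2 order: B < N < Na.

B < N < Na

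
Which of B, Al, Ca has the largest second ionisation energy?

B

After 1 electron has been removed, what remains? B⁺ still has 2 valence electrons; Al⁺ still has 2 valence electrons; Ca⁺ still has 1 valence electron.
All are still removing valence electrons, so compare the +1 ions as you would atoms: IE_2 generally rises across a period (higher Z_eff) and falls down a group (larger shell), subject to the usual subshell exceptions.
Valence configurations: B⁺ [He]2s², Al⁺ [Ne]3s², Ca⁺ [Ar]4s¹.
Approximate IE_2 values (kJ/mol): B 2427, Al 1817, Ca 1145.
Hence IE_2: Ca < Al < B.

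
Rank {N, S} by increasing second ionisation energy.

S < N

IE_2 is the cost of taking one more electron from the +1 cation: N⁺ still has 4 valence electrons; S⁺ still has 5 valence electrons.
All are still removing valence electrons, so compare the +1 ions as you would atoms: IE_2 generally rises across a period (higher Z_eff) and falls down a group (larger shell), subject to the usual subshell exceptions.
Valence configurations: N⁺ [He]2s²2p², S⁺ [Ne]3s²3p³.
Tabulated IE_2 (kJ/mol): N 2856, S 2252.
So the second ionization energies run S < N.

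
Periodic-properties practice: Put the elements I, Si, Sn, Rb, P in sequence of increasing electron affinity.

Rb < P < Sn < Si < I

Si is in period 3, group 14; P is in period 3, group 15; Rb is in period 5, group 1; Sn is in period 5, group 14; I is in period 5, group 17.
EA tends to increase across a period and decrease down a group, though the pattern is less regular than for IE or radius.
Neither a single period nor a single group — weigh both effects.
P > Rb: relative to Rb, both the across-period and down-group shifts push P's electron affinity up.
Sn > P: this pair runs against the simple trend — see the exception note.
Si > Sn: they share group 14; the group trend gives Si the larger value.
I > Si: the two effects oppose for this pair; the across-period effect wins (295 vs 134 kJ/mol).
Note the exception: Sn has a higher electron affinity than P, contrary to the simple trend — adding an electron to P's half-filled np³ subshell costs electron-pairing energy.
Note the exception: Si has a higher electron affinity than P, contrary to the simple trend — adding an electron to P's half-filled 3p³ is unfavourable, so Si (3p²) has the more exothermic EA.
For reference (kJ/mol): Si 134, P 72, Rb 47, Sn 107, I 295.
So from lowest to highest: Rb < P < Sn < Si < I.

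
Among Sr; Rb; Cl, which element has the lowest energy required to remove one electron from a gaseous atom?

Rb

Removing the outermost electron gets harder across a period and easier down a group.
These span different periods and groups, so the two trends combine.
Sr > Rb: Sr lies to the right of Rb in period 5, so the across-period effect alone puts Sr higher.
Cl > Sr: both effects reinforce here, so Cl is clearly the higher of the two.
Approximate values (kJ/mol): Cl 1251, Rb 403, Sr 550.
The lowest energy required to remove one electron from a gaseous atom among these belongs to Rb.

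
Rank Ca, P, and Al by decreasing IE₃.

Ca > P > Al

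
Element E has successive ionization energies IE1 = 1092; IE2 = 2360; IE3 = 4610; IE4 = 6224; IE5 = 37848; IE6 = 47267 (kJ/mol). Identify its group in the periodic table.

Look for the largest jump between consecutive ionization energies: IE5/IE4 ≈ 6.1, far larger than any earlier ratio.
That jump marks the point where a core electron is being removed. So the atom has 4 valence electrons.
A main-group element with 4 valence electrons is in group 14.

Group 14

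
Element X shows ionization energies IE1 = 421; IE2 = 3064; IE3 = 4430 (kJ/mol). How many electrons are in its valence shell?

1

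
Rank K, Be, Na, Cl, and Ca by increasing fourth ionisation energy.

Consider each +3 ion: K³⁺ is already 2 electrons into the core; Be³⁺ is already 1 electron into the core; Na³⁺ is already 2 electrons into the core; Cl³⁺ still has 4 valence electrons; Ca³⁺ is already 1 electron into the core.
Pulling an electron out of a noble-gas core costs far more than removing a remaining valence electron, so K, Ca, Na and Be sit at the high end of IE_4.
The numbers (kJ/mol): K 5877, Be 21007, Na 9543, Cl 5159, Ca 6491.
Hence IE_4: Cl < K < Ca < Na < Be.

Cl < K < Ca < Na < Be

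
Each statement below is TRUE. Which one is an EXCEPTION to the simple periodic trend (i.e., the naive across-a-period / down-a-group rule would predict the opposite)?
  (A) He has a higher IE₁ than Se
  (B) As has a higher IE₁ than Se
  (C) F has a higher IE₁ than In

(B)

The general trend: IE₁ increases across a period and decreases down a group.
(A) He (period 1, group 18) vs Se (period 4, group 16): the stated order agrees with the simple trend.
(B) As (period 4, group 15) vs Se (period 4, group 16): the stated order contradicts the simple trend.
(C) F (period 2, group 17) vs In (period 5, group 13): the stated order agrees with the simple trend.
The exception is (B): Se (4p⁴) ionizes more easily than half-filled As (4p³).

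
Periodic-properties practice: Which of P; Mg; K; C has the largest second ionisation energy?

K

IE_2 is the cost of taking one more electron from the +1 cation: P⁺ still has 4 valence electrons; Mg⁺ still has 1 valence electron; K⁺ is the bare [Ar] core; C⁺ still has 3 valence electrons.
Breaking into a closed-shell core is much more expensive than removing a leftover valence electron — K has the largest IE_2 here.
Valence configurations: P⁺ [Ne]3s²3p², Mg⁺ [Ne]3s¹, C⁺ [He]2s²2p¹.
The numbers (kJ/mol): P 1907, Mg 1451, K 3052, C 2353.
Overall IE_2 order: Mg < P < C < K.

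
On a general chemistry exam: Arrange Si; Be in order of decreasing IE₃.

Be, Si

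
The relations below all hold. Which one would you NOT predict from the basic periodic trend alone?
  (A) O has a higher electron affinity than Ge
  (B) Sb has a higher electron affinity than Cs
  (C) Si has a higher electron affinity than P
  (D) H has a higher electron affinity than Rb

(C)

The general trend: electron affinity increases across a period and decreases down a group.
(A) O (period 2, group 16) vs Ge (period 4, group 14): the stated order agrees with the simple trend.
(B) Sb (period 5, group 15) vs Cs (period 6, group 1): the stated order agrees with the simple trend.
(C) Si (period 3, group 14) vs P (period 3, group 15): the stated order contradicts the simple trend.
(D) H (period 1, group 1) vs Rb (period 5, group 1): the stated order agrees with the simple trend.
The exception is (C): adding an electron to P's half-filled 3p³ is unfavourable, so Si (3p²) has the more exothermic EA.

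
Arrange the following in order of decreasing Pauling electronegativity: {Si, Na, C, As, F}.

C is in period 2, group 14; F is in period 2, group 17; Na is in period 3, group 1; Si is in period 3, group 14; As is in period 4, group 15.
EN rises left→right (higher Z_eff, smaller atoms) and falls top→bottom (larger, more shielded atoms).
Here both period and group differ, so the two effects have to be weighed against each other.
Si > Na: both are in period 3; the period trend gives Si the larger value.
As > Si: period and group pull opposite ways; the across-period shift dominates (2.18 vs 1.90).
C > As: period and group pull opposite ways; the down-group shift dominates (2.55 vs 2.18).
F > C: F lies to the right of C in period 2, so the across-period effect alone puts F higher.
Approximate values (Pauling): C 2.55, F 3.98, Na 0.93, Si 1.90, As 2.18.
So from highest to lowest: F > C > As > Si > Na.

F > C > As > Si > Na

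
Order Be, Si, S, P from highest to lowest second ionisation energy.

S > P > Be > Si

IE_2 is the cost of taking one more electron from the +1 cation: Be⁺ still has 1 valence electron; Si⁺ still has 3 valence electrons; S⁺ still has 5 valence electrons; P⁺ still has 4 valence electrons.
All are still removing valence electrons, so compare the +1 ions as you would atoms: IE_2 generally rises across a period (higher Z_eff) and falls down a group (larger shell), subject to the usual subshell exceptions.
Valence configurations: Be⁺ [He]2s¹, Si⁺ [Ne]3s²3p¹, S⁺ [Ne]3s²3p³, P⁺ [Ne]3s²3p².
The numbers (kJ/mol): Be 1757, Si 1577, S 2252, P 1907.
So the second ionization energies run Si < Be < P < S.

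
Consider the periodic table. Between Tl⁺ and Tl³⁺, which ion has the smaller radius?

Both ions have Z = 81 protons, but Tl³⁺ has lost more electrons, so its remaining electrons feel a larger effective nuclear charge per electron and are pulled in more tightly.
Higher positive charge → smaller ion, so Tl⁺ > Tl³⁺.

Tl³⁺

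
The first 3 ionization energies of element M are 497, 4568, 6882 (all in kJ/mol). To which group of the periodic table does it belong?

Group 1

Look for the largest jump between consecutive ionization energies: IE2/IE1 ≈ 9.2, far larger than any earlier ratio.
That jump marks the point where a core electron is being removed. So the atom has 1 valence electron.
A main-group element with 1 valence electron is in group 1.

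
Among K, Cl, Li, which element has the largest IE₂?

The second ionization energy removes an electron from the +1 ion. For each element: K⁺ is the bare [Ar] core; Cl⁺ still has 6 valence electrons; Li⁺ is the bare [He] core.
Pulling an electron out of a noble-gas core costs far more than removing a remaining valence electron, so K and Li sit at the high end of IE_2.
Tabulated IE_2 (kJ/mol): K 3052, Cl 2298, Li 7298.
Putting it together, IE_2: Cl < K < Li.

Li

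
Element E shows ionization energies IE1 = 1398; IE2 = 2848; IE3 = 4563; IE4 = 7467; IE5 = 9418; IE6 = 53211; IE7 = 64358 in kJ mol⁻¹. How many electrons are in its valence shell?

5

Look for the largest jump between consecutive ionization energies: IE6/IE5 ≈ 5.6, far larger than any earlier ratio.
That jump marks the point where a core electron is being removed. So the atom has 5 valence electrons.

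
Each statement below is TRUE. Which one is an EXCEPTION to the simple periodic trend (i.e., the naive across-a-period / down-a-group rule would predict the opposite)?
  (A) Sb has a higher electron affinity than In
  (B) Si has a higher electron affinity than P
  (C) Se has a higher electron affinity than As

The general trend: electron affinity increases across a period and decreases down a group.
(A) Sb (period 5, group 15) vs In (period 5, group 13): the stated order agrees with the simple trend.
(B) Si (period 3, group 14) vs P (period 3, group 15): the stated order contradicts the simple trend.
(C) Se (period 4, group 16) vs As (period 4, group 15): the stated order agrees with the simple trend.
The exception is (B): adding an electron to P's half-filled 3p³ is unfavourable, so Si (3p²) has the more exothermic EA.

(B)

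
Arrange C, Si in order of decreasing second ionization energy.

Consider each +1 ion: C⁺ still has 3 valence electrons; Si⁺ still has 3 valence electrons.
All are still removing valence electrons, so compare the +1 ions as you would atoms: IE_2 generally rises across a period (higher Z_eff) and falls down a group (larger shell), subject to the usual subshell exceptions.
Valence configurations: C⁺ [He]2s²2p¹, Si⁺ [Ne]3s²3p¹.
Tabulated IE_2 (kJ/mol): C 2353, Si 1577.
Putting it together, IE_2: Si < C.

C > Si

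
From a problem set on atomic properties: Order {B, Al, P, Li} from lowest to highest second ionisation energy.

Al, P, B, Li

IE_2 is the cost of taking one more electron from the +1 cation: B⁺ still has 2 valence electrons; Al⁺ still has 2 valence electrons; P⁺ still has 4 valence electrons; Li⁺ is the bare [He] core.
Breaking into a closed-shell core is much more expensive than removing a leftover valence electron — Li has the largest IE_2 here.
Valence configurations: B⁺ [He]2s², Al⁺ [Ne]3s², P⁺ [Ne]3s²3p².
Approximate IE_2 values (kJ/mol): B 2427, Al 1817, P 1907, Li 7298.
So the second ionization energies run Al < P < B < Li.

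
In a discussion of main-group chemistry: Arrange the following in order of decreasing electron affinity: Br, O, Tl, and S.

Br, S, O, Tl

O is in period 2, group 16; S is in period 3, group 16; Br is in period 4, group 17; Tl is in period 6, group 13.
Atoms with high Z_eff and room in the valence shell (especially the halogens) have the most exothermic electron affinities.
These span different periods and groups, so the two trends combine.
O > Tl: relative to Tl, both the across-period and down-group shifts push O's electron affinity up.
S > O: this pair runs against the simple trend — see the exception note.
Br > S: the two effects oppose for this pair; the across-period effect wins (325 vs 200 kJ/mol).
Note the exception: S has a higher electron affinity than O, contrary to the simple trend — the compact 2p subshell of O repels the added electron more than S's larger 3p does.
Tabulated electron affinity (kJ/mol): O 141, S 200, Br 325, Tl 19.
So from highest to lowest: Br > S > O > Tl.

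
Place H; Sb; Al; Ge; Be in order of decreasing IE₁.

H > Be > Sb > Ge > Al

H is in period 1, group 1; Be is in period 2, group 2; Al is in period 3, group 13; Ge is in period 4, group 14; Sb is in period 5, group 15.
IE₁ increases left→right with effective nuclear charge and decreases top→bottom as the valence shell moves farther out.
These sit on a diagonal, where the across-period and down-group effects partly cancel.
Ge > Al: the two effects oppose for this pair; the across-period effect wins (762 vs 578 kJ/mol).
Sb > Ge: the two effects oppose for this pair; the across-period effect wins (831 vs 762 kJ/mol).
Be > Sb: period and group pull opposite ways; the down-group shift dominates (900 vs 831 kJ/mol).
H > Be: period and group pull opposite ways; the down-group shift dominates (1312 vs 900 kJ/mol).
Tabulated first ionization energy (kJ/mol): H 1312, Be 900, Al 578, Ge 762, Sb 831.
So from highest to lowest: H > Be > Sb > Ge > Al.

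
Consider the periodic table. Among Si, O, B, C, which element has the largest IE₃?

O

The third ionization energy removes an electron from the +2 ion. For each element: Si²⁺ still has 2 valence electrons; O²⁺ still has 4 valence electrons; B²⁺ still has 1 valence electron; C²⁺ still has 2 valence electrons.
All are still removing valence electrons, so compare the +2 ions as you would atoms: IE_3 generally rises across a period (higher Z_eff) and falls down a group (larger shell), subject to the usual subshell exceptions.
Valence configurations: Si²⁺ [Ne]3s², O²⁺ [He]2s²2p², B²⁺ [He]2s¹, C²⁺ [He]2s².
Tabulated IE_3 (kJ/mol): Si 3232, O 5300, B 3660, C 4620.
Hence IE_3: Si < B < C < O.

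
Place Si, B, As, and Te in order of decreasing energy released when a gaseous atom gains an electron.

Te, Si, As, B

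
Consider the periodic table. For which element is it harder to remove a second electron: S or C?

C

The second ionization energy removes an electron from the +1 ion. For each element: S⁺ still has 5 valence electrons; C⁺ still has 3 valence electrons.
All are still removing valence electrons, so compare the +1 ions as you would atoms: IE_2 generally rises across a period (higher Z_eff) and falls down a group (larger shell), subject to the usual subshell exceptions.
Valence configurations: S⁺ [Ne]3s²3p³, C⁺ [He]2s²2p¹.
The numbers (kJ/mol): S 2252, C 2353.
Hence IE_2: S < C.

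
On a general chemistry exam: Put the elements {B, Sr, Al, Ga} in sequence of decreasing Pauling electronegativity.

B is in period 2, group 13; Al is in period 3, group 13; Ga is in period 4, group 13; Sr is in period 5, group 2.
Electronegativity increases across a period and decreases down a group, tracking effective nuclear charge and atomic size.
Neither a single period nor a single group — weigh both effects.
Al > Sr: relative to Sr, both the across-period and down-group shifts push Al's electronegativity up.
Ga > Al: this pair runs against the simple trend — see the exception note.
B > Ga: B sits above Ga in group 13, so the down-group effect alone puts B higher.
Note the exception: Ga has a higher electronegativity than Al, contrary to the simple trend — poor shielding by filled d (and f) subshells raises the heavier element's effective nuclear charge more than the simple down-group trend predicts.
For reference (Pauling): B 2.04, Al 1.61, Ga 1.81, Sr 0.95.
So from highest to lowest: B > Ga > Al > Sr.

B, Ga, Al, Sr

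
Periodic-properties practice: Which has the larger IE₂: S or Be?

S

After 1 electron has been removed, what remains? S⁺ still has 5 valence electrons; Be⁺ still has 1 valence electron.
All are still removing valence electrons, so compare the +1 ions as you would atoms: IE_2 generally rises across a period (higher Z_eff) and falls down a group (larger shell), subject to the usual subshell exceptions.
Valence configurations: S⁺ [Ne]3s²3p³, Be⁺ [He]2s¹.
Tabulated IE_2 (kJ/mol): S 2252, Be 1757.
Hence IE_2: Be < S.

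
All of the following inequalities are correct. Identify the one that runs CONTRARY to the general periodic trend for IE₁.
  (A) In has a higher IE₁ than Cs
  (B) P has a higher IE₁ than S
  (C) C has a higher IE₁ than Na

(B)

The general trend: IE₁ increases across a period and decreases down a group.
(A) In (period 5, group 13) vs Cs (period 6, group 1): the stated order agrees with the simple trend.
(B) P (period 3, group 15) vs S (period 3, group 16): the stated order contradicts the simple trend.
(C) C (period 2, group 14) vs Na (period 3, group 1): the stated order agrees with the simple trend.
The exception is (B): S (3p⁴) ionizes more easily than half-filled P (3p³) because the paired 3p electron in S is pushed out by e⁻–e⁻ repulsion.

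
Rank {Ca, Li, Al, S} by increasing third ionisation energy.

Al, S, Ca, Li

Consider each +2 ion: Ca²⁺ is the bare [Ar] core; Li²⁺ is already 1 electron into the core; Al²⁺ still has 1 valence electron; S²⁺ still has 4 valence electrons.
Breaking into a closed-shell core is much more expensive than removing a leftover valence electron — Ca and Li have the largest IE_3 here.
Valence configurations: Al²⁺ [Ne]3s¹, S²⁺ [Ne]3s²3p².
Tabulated IE_3 (kJ/mol): Ca 4912, Li 11815, Al 2745, S 3357.
Hence IE_3: Al < S < Ca < Li.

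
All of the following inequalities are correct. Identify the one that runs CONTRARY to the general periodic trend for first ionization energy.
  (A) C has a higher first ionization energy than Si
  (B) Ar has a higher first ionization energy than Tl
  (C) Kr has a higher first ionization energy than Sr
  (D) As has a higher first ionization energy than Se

The general trend: first ionization energy increases across a period and decreases down a group.
(A) C (period 2, group 14) vs Si (period 3, group 14): the stated order agrees with the simple trend.
(B) Ar (period 3, group 18) vs Tl (period 6, group 13): the stated order agrees with the simple trend.
(C) Kr (period 4, group 18) vs Sr (period 5, group 2): the stated order agrees with the simple trend.
(D) As (period 4, group 15) vs Se (period 4, group 16): the stated order contradicts the simple trend.
The exception is (D): Se (4p⁴) ionizes more easily than half-filled As (4p³).

(D)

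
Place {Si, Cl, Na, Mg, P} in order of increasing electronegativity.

Atoms toward the upper right of the periodic table pull bonding electrons most strongly.
All lie in period 3, so electronegativity increases left to right.
So from lowest to highest: Na < Mg < Si < P < Cl.

Na < Mg < Si < P < Cl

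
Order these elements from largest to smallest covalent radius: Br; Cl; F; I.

F is in period 2, group 17; Cl is in period 3, group 17; Br is in period 4, group 17; I is in period 5, group 17.
Radius decreases left→right (rising Z_eff, same n) and increases top→bottom (higher n).
All are in group 17, so atomic radius increases down the group.
So from largest to smallest: I > Br > Cl > F.

I > Br > Cl > F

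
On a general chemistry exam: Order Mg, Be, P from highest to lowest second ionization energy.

After 1 electron has been removed, what remains? Mg⁺ still has 1 valence electron; Be⁺ still has 1 valence electron; P⁺ still has 4 valence electrons.
All are still removing valence electrons, so compare the +1 ions as you would atoms: IE_2 generally rises across a period (higher Z_eff) and falls down a group (larger shell), subject to the usual subshell exceptions.
Valence configurations: Mg⁺ [Ne]3s¹, Be⁺ [He]2s¹, P⁺ [Ne]3s²3p².
Approximate IE_2 values (kJ/mol): Mg 1451, Be 1757, P 1907.
So the second ionization energies run Mg < Be < P.

P > Be > Mg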